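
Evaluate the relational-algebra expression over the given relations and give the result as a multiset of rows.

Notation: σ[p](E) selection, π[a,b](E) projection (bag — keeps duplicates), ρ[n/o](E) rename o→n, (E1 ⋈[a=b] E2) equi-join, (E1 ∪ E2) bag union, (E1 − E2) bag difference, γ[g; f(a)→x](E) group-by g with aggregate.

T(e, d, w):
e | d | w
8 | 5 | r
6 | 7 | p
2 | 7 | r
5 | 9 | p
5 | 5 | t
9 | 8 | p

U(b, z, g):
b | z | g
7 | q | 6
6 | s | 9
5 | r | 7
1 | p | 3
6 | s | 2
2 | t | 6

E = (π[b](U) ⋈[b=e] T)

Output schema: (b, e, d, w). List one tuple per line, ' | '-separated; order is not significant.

Per-node cardinality:
  U → 6
  π[b](U) → 6
  T → 6
  (π[b](U) ⋈[b=e] T) → 5

== RESULT ==
b | e | d | w
2 | 2 | 7 | r
5 | 5 | 5 | t
5 | 5 | 9 | p
6 | 6 | 7 | p
6 | 6 | 7 | p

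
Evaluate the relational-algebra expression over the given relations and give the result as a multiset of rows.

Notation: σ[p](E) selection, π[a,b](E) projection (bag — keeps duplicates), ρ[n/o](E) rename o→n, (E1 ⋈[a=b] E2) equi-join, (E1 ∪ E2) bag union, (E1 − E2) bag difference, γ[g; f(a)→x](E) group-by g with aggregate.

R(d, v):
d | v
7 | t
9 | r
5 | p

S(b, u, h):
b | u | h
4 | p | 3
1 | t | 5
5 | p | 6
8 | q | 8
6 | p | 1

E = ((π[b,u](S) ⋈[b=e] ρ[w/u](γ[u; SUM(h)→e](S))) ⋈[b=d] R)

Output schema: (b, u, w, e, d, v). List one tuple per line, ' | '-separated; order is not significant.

Per-node cardinality:
  S → 5
  π[b,u](S) → 5
  S → 5
  γ[u; SUM(h)→e](S) → 3
  ρ[w/u](γ[u; SUM(h)→e](S)) → 3
  (π[b,u](S) ⋈[b=e] ρ[w/u](γ[u; SUM(h)→e](S))) → 2
  R → 3
  ((π[b,u](S) ⋈[b=e] ρ[w/u](γ[u; SUM(h)→e](S))) ⋈[b=d] R) → 1

== RESULT ==
b | u | w | e | d | v
5 | p | t | 5 | 5 | p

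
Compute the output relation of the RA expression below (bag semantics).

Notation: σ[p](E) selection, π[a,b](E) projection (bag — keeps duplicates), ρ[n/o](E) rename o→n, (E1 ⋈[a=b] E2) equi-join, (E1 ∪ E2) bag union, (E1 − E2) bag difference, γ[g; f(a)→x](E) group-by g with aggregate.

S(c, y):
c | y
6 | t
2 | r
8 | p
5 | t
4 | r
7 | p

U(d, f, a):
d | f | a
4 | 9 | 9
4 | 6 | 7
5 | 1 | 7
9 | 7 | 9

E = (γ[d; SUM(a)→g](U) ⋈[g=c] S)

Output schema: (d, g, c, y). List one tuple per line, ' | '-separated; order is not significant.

Row counts bottom-up:
  U → 4
  γ[d; SUM(a)→g](U) → 3
  S → 6
  (γ[d; SUM(a)→g](U) ⋈[g=c] S) → 1

== RESULT ==
d | g | c | y
5 | 7 | 7 | p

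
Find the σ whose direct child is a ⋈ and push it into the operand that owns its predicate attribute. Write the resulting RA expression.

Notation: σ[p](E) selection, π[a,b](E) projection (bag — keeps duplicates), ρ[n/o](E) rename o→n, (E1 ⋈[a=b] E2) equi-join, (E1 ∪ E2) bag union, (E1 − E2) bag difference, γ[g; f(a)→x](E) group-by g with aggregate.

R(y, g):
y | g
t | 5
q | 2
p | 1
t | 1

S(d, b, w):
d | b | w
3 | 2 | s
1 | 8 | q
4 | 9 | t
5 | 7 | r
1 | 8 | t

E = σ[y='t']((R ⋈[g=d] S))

σ filters on y, owned by the left side.
E' = (σ[y='t'](R) ⋈[g=d] S)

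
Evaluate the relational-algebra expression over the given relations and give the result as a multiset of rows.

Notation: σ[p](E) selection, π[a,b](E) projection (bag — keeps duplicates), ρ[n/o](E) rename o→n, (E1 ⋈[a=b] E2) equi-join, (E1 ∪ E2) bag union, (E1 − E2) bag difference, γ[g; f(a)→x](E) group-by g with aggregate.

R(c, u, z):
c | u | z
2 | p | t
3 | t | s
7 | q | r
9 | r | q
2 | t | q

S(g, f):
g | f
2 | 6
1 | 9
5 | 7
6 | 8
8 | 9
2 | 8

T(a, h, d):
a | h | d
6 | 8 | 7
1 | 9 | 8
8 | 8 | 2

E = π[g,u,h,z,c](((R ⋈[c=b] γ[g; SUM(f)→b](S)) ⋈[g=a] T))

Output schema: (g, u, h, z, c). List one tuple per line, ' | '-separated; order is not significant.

Per-node cardinality:
  R → 5
  S → 6
  γ[g; SUM(f)→b](S) → 5
  (R ⋈[c=b] γ[g; SUM(f)→b](S)) → 3
  T → 3
  ((R ⋈[c=b] γ[g; SUM(f)→b](S)) ⋈[g=a] T) → 2
  π[g,u,h,z,c](((R ⋈[c=b] γ[g; SUM(f)→b](S)) ⋈[g=a] T)) → 2

== RESULT ==
g | u | h | z | c
1 | r | 9 | q | 9
8 | r | 8 | q | 9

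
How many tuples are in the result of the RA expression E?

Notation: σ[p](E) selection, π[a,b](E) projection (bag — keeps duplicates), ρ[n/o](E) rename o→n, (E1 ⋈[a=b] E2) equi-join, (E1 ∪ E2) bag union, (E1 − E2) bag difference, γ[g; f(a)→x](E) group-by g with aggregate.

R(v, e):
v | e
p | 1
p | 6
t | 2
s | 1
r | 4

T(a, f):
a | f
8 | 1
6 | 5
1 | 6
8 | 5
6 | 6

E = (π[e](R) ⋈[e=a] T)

Per-node cardinality:
  R → 5
  π[e](R) → 5
  T → 5
  (π[e](R) ⋈[e=a] T) → 4

|E| = 4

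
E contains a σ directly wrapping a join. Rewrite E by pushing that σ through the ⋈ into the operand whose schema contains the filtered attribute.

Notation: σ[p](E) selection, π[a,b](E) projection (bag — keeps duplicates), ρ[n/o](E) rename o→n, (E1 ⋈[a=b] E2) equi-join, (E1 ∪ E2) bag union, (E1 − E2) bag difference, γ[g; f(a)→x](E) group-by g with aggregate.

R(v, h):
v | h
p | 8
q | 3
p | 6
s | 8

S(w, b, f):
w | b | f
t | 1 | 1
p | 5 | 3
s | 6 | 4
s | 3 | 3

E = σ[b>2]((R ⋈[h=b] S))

σ filters on b, owned by the right side.
E' = (R ⋈[h=b] σ[b>2](S))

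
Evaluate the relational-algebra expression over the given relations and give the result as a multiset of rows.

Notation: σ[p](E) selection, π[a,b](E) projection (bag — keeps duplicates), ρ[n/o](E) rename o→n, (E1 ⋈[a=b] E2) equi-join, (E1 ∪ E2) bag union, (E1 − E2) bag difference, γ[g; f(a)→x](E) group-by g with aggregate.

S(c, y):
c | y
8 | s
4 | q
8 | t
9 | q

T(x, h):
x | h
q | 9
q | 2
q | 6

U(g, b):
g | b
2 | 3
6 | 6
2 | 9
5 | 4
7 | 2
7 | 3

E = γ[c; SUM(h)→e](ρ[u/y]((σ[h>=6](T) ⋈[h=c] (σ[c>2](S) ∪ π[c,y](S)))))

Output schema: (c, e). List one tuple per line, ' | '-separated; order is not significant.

Stepwise |·|:
  T → 3
  σ[h>=6](T) → 2
  S → 4
  σ[c>2](S) → 4
  S → 4
  π[c,y](S) → 4
  (σ[c>2](S) ∪ π[c,y](S)) → 8
  (σ[h>=6](T) ⋈[h=c] (σ[c>2](S) ∪ π[c,y](S))) → 2
  ρ[u/y]((σ[h>=6](T) ⋈[h=c] (σ[c>2](S) ∪ π[c,y](S)))) → 2
  γ[c; SUM(h)→e](ρ[u/y]((σ[h>=6](T) ⋈[h=c] (σ[c>2](S) ∪ π[c,y](S))))) → 1

== RESULT ==
c | e
9 | 18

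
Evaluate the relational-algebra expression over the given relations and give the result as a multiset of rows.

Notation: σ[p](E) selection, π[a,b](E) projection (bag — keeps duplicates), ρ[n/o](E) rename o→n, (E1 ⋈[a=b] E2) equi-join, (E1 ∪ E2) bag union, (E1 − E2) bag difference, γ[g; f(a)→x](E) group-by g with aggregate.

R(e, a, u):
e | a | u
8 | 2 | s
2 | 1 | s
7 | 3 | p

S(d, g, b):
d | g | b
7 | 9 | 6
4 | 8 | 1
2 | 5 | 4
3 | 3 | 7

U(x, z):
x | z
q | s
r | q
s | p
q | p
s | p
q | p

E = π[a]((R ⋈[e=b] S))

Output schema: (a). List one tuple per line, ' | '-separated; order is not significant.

Subexpression sizes:
  R → 3
  S → 4
  (R ⋈[e=b] S) → 1
  π[a]((R ⋈[e=b] S)) → 1

== RESULT ==
a
3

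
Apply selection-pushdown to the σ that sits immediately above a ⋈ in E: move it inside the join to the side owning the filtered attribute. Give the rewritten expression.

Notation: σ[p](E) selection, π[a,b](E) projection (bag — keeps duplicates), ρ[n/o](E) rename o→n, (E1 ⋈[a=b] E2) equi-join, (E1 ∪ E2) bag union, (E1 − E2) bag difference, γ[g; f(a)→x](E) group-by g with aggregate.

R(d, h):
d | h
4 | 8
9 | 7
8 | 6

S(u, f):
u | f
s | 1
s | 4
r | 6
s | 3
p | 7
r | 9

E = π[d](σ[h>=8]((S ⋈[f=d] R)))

σ filters on h, owned by the right side.
E' = π[d]((S ⋈[f=d] σ[h>=8](R)))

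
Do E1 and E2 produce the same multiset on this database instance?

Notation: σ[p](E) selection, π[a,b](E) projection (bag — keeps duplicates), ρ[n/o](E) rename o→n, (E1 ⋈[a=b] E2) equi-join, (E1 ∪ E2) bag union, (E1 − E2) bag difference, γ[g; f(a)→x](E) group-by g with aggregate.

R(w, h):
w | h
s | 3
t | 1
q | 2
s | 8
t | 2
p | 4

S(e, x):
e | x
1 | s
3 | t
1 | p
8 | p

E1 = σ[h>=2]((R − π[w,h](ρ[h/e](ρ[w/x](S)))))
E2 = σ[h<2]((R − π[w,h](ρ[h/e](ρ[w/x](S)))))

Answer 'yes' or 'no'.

E1 per-node cardinality:
  R → 6
  S → 4
  ρ[w/x](S) → 4
  ρ[h/e](ρ[w/x](S)) → 4
  π[w,h](ρ[h/e](ρ[w/x](S))) → 4
  (R − π[w,h](ρ[h/e](ρ[w/x](S)))) → 6
  σ[h>=2]((R − π[w,h](ρ[h/e](ρ[w/x](S))))) → 5
E2 per-node cardinality:
  R → 6
  S → 4
  ρ[w/x](S) → 4
  ρ[h/e](ρ[w/x](S)) → 4
  π[w,h](ρ[h/e](ρ[w/x](S))) → 4
  (R − π[w,h](ρ[h/e](ρ[w/x](S)))) → 6
  σ[h<2]((R − π[w,h](ρ[h/e](ρ[w/x](S))))) → 1

E1 result:
w | h
p | 4
q | 2
s | 3
s | 8
t | 2
E2 result:
w | h
t | 1
Witness: ('t', 2) appears 1× in E1 but 0× in E2.

no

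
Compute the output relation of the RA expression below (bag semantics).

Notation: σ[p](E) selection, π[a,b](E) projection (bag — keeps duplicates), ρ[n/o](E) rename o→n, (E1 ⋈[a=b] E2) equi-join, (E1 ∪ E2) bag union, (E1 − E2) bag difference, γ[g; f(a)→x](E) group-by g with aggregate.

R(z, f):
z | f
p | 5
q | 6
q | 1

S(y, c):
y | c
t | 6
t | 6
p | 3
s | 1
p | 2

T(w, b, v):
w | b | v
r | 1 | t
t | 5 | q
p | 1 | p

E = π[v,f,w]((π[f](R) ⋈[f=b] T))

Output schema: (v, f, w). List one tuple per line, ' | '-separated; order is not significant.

Row counts bottom-up:
  R → 3
  π[f](R) → 3
  T → 3
  (π[f](R) ⋈[f=b] T) → 3
  π[v,f,w]((π[f](R) ⋈[f=b] T)) → 3

== RESULT ==
v | f | w
p | 1 | p
q | 5 | t
t | 1 | r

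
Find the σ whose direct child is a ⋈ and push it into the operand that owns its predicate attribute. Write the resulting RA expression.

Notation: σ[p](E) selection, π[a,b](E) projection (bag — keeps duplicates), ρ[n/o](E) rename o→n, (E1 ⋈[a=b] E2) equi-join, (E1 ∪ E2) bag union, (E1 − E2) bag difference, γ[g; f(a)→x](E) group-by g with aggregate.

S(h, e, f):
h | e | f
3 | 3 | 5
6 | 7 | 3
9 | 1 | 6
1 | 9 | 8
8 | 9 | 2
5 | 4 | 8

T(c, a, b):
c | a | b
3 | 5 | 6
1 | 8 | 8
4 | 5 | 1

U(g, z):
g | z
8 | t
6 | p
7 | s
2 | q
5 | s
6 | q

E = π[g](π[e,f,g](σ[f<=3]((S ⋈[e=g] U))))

σ filters on f, owned by the left side.
E' = π[g](π[e,f,g]((σ[f<=3](S) ⋈[e=g] U)))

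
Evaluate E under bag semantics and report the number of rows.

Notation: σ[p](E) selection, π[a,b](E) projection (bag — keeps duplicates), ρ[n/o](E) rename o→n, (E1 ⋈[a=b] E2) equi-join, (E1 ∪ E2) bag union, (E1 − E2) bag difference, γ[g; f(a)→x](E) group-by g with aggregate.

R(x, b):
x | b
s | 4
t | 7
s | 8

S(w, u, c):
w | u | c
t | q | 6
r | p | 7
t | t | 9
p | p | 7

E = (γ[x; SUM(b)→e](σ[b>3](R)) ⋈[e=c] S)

Subexpression sizes:
  R → 3
  σ[b>3](R) → 3
  γ[x; SUM(b)→e](σ[b>3](R)) → 2
  S → 4
  (γ[x; SUM(b)→e](σ[b>3](R)) ⋈[e=c] S) → 2

|E| = 2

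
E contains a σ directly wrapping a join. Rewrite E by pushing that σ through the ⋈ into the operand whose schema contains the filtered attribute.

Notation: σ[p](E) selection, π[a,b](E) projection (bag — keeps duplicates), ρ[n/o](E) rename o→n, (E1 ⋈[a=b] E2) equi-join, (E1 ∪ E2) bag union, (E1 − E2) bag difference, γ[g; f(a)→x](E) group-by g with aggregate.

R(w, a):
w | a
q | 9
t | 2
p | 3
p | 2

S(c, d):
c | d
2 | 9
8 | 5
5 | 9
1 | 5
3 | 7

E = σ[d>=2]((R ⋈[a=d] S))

σ filters on d, owned by the right side.
E' = (R ⋈[a=d] σ[d>=2](S))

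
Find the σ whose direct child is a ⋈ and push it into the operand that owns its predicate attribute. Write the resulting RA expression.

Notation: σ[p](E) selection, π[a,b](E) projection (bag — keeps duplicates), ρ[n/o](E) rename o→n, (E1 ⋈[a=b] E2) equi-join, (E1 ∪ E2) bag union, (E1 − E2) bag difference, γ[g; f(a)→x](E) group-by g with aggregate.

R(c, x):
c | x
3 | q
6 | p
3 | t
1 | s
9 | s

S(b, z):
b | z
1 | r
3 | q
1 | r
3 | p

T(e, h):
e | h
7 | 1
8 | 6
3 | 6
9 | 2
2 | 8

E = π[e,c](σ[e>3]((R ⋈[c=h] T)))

σ filters on e, owned by the right side.
E' = π[e,c]((R ⋈[c=h] σ[e>3](T)))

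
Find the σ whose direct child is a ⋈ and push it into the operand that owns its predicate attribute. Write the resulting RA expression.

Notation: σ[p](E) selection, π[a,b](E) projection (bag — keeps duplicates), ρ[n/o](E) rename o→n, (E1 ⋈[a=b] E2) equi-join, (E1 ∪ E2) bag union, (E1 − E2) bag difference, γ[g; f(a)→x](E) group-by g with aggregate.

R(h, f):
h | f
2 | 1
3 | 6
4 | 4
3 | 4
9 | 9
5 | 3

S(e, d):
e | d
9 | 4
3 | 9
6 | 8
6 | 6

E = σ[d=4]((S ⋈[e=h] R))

σ filters on d, owned by the left side.
E' = (σ[d=4](S) ⋈[e=h] R)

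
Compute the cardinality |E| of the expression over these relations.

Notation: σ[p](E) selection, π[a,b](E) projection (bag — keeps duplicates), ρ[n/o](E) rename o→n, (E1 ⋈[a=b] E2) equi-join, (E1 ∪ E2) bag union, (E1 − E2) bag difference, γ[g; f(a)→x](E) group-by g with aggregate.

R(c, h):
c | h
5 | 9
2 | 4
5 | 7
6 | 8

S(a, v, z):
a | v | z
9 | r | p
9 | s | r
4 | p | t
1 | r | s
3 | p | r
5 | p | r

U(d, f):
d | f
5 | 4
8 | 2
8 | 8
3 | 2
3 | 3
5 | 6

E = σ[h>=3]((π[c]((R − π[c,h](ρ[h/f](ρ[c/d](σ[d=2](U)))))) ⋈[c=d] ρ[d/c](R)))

Subexpression sizes:
  R → 4
  U → 6
  σ[d=2](U) → 0
  ρ[c/d](σ[d=2](U)) → 0
  ρ[h/f](ρ[c/d](σ[d=2](U))) → 0
  π[c,h](ρ[h/f](ρ[c/d](σ[d=2](U)))) → 0
  (R − π[c,h](ρ[h/f](ρ[c/d](σ[d=2](U))))) → 4
  π[c]((R − π[c,h](ρ[h/f](ρ[c/d](σ[d=2](U)))))) → 4
  R → 4
  ρ[d/c](R) → 4
  (π[c]((R − π[c,h](ρ[h/f](ρ[c/d](σ[d=2](U)))))) ⋈[c=d] ρ[d/c](R)) → 6
  σ[h>=3]((π[c]((R − π[c,h](ρ[h/f](ρ[c/d](σ[d=2](U)))))) ⋈[c=d] ρ[d/c](R))) → 6

|E| = 6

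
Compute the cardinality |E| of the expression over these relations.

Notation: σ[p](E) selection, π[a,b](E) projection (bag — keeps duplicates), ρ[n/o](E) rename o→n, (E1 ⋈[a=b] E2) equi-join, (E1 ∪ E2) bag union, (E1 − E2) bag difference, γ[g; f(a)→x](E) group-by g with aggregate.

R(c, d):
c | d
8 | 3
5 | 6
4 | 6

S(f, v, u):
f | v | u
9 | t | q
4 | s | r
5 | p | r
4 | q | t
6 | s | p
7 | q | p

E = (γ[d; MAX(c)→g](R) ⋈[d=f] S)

Subexpression sizes:
  R → 3
  γ[d; MAX(c)→g](R) → 2
  S → 6
  (γ[d; MAX(c)→g](R) ⋈[d=f] S) → 1

|E| = 1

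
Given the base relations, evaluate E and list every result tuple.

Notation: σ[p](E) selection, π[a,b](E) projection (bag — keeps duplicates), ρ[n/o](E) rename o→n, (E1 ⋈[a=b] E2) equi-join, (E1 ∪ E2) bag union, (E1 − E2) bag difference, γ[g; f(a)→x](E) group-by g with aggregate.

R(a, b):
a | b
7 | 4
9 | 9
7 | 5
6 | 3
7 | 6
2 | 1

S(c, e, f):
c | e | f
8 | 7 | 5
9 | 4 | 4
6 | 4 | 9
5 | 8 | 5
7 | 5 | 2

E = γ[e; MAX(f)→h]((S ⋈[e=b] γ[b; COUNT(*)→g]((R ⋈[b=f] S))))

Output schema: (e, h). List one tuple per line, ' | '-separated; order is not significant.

Subexpression sizes:
  S → 5
  R → 6
  S → 5
  (R ⋈[b=f] S) → 4
  γ[b; COUNT(*)→g]((R ⋈[b=f] S)) → 3
  (S ⋈[e=b] γ[b; COUNT(*)→g]((R ⋈[b=f] S))) → 3
  γ[e; MAX(f)→h]((S ⋈[e=b] γ[b; COUNT(*)→g]((R ⋈[b=f] S)))) → 2

== RESULT ==
e | h
4 | 9
5 | 2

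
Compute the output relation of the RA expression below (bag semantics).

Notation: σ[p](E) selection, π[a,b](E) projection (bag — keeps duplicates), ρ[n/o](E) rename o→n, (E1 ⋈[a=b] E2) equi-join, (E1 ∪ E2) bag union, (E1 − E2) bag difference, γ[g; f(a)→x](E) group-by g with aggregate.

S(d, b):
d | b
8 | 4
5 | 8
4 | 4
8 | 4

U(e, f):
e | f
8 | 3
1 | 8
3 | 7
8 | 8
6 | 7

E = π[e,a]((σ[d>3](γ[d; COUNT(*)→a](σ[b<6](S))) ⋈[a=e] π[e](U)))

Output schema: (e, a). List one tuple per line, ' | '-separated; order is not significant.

Row counts bottom-up:
  S → 4
  σ[b<6](S) → 3
  γ[d; COUNT(*)→a](σ[b<6](S)) → 2
  σ[d>3](γ[d; COUNT(*)→a](σ[b<6](S))) → 2
  U → 5
  π[e](U) → 5
  (σ[d>3](γ[d; COUNT(*)→a](σ[b<6](S))) ⋈[a=e] π[e](U)) → 1
  π[e,a]((σ[d>3](γ[d; COUNT(*)→a](σ[b<6](S))) ⋈[a=e] π[e](U))) → 1

== RESULT ==
e | a
1 | 1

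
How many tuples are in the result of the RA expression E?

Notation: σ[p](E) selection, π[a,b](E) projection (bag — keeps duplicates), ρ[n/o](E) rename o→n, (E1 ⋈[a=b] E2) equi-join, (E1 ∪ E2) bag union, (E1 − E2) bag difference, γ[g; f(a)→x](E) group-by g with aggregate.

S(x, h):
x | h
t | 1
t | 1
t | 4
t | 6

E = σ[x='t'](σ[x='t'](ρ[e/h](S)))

Row counts bottom-up:
  S → 4
  ρ[e/h](S) → 4
  σ[x='t'](ρ[e/h](S)) → 4
  σ[x='t'](σ[x='t'](ρ[e/h](S))) → 4

|E| = 4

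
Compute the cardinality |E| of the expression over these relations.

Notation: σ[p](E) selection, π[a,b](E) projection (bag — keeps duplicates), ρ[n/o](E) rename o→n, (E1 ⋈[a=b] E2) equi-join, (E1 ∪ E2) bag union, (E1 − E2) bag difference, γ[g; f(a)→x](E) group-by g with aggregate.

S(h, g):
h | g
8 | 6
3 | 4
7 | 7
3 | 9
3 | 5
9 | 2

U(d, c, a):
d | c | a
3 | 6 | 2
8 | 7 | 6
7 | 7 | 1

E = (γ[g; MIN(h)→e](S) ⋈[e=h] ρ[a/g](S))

Per-node cardinality:
  S → 6
  γ[g; MIN(h)→e](S) → 6
  S → 6
  ρ[a/g](S) → 6
  (γ[g; MIN(h)→e](S) ⋈[e=h] ρ[a/g](S)) → 12

|E| = 12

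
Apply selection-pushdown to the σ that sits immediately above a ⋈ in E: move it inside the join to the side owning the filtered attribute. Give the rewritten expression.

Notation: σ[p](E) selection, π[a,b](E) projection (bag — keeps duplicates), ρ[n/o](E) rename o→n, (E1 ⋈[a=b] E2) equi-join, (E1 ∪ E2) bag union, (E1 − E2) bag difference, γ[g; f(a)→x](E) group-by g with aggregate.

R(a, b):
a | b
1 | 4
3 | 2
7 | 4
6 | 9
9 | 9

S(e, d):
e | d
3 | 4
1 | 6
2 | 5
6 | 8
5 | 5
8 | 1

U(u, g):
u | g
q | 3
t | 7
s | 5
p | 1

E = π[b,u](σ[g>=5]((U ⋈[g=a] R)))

σ filters on g, owned by the left side.
E' = π[b,u]((σ[g>=5](U) ⋈[g=a] R))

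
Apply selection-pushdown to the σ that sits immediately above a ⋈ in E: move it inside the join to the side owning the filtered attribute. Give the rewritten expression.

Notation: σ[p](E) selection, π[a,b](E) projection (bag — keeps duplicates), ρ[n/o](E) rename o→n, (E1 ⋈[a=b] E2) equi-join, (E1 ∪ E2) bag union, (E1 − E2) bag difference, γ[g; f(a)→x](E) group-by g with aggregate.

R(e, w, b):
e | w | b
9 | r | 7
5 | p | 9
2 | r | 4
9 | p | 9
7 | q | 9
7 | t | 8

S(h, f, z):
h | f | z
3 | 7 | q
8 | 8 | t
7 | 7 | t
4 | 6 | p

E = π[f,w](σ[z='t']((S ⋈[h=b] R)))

σ filters on z, owned by the left side.
E' = π[f,w]((σ[z='t'](S) ⋈[h=b] R))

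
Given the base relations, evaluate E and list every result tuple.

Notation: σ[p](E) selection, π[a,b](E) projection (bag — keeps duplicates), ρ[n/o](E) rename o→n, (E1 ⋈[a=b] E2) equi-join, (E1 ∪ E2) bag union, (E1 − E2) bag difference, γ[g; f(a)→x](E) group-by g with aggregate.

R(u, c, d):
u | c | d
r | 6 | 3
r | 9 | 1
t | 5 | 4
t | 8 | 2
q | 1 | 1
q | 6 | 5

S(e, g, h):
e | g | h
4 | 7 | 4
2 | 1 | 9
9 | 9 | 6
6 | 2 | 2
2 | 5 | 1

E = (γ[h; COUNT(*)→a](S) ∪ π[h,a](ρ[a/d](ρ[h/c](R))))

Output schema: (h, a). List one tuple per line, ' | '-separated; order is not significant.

Row counts bottom-up:
  S → 5
  γ[h; COUNT(*)→a](S) → 5
  R → 6
  ρ[h/c](R) → 6
  ρ[a/d](ρ[h/c](R)) → 6
  π[h,a](ρ[a/d](ρ[h/c](R))) → 6
  (γ[h; COUNT(*)→a](S) ∪ π[h,a](ρ[a/d](ρ[h/c](R)))) → 11

== RESULT ==
h | a
1 | 1
1 | 1
2 | 1
4 | 1
5 | 4
6 | 1
6 | 3
6 | 5
8 | 2
9 | 1
9 | 1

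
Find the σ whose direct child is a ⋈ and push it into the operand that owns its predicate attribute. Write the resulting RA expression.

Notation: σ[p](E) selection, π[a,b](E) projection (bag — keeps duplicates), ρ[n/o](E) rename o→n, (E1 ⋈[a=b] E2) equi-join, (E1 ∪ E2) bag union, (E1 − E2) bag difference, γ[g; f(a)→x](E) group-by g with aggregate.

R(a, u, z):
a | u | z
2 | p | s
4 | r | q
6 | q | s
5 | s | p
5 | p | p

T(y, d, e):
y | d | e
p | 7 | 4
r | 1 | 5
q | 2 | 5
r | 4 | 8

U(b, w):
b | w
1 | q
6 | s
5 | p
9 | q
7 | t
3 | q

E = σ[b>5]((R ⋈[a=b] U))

σ filters on b, owned by the right side.
E' = (R ⋈[a=b] σ[b>5](U))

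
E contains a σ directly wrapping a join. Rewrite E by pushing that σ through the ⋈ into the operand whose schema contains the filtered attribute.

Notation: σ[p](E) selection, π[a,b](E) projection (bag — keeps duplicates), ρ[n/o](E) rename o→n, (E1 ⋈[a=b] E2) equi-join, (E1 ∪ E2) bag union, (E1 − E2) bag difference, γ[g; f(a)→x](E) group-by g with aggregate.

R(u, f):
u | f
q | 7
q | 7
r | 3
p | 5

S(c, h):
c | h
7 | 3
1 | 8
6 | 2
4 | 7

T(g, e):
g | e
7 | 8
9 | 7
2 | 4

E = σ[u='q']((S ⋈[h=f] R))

σ filters on u, owned by the right side.
E' = (S ⋈[h=f] σ[u='q'](R))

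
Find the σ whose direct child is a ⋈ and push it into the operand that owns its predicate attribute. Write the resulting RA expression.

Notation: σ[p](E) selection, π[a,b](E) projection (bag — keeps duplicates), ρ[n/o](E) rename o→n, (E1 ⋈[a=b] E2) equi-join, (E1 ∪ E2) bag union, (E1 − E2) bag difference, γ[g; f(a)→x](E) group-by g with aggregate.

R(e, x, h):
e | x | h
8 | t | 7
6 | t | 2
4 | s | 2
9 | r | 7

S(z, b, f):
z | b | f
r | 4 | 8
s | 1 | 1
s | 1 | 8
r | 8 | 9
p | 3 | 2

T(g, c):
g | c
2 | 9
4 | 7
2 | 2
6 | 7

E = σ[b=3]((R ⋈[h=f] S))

σ filters on b, owned by the right side.
E' = (R ⋈[h=f] σ[b=3](S))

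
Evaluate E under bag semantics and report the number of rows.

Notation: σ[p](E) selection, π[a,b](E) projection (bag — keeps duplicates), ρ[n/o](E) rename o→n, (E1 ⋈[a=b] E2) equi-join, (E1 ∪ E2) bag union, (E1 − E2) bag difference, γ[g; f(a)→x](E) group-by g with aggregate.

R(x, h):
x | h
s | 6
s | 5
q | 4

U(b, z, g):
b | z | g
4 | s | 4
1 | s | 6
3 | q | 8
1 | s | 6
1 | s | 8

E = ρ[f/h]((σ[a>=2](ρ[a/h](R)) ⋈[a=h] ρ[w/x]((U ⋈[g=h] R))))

Row counts bottom-up:
  R → 3
  ρ[a/h](R) → 3
  σ[a>=2](ρ[a/h](R)) → 3
  U → 5
  R → 3
  (U ⋈[g=h] R) → 3
  ρ[w/x]((U ⋈[g=h] R)) → 3
  (σ[a>=2](ρ[a/h](R)) ⋈[a=h] ρ[w/x]((U ⋈[g=h] R))) → 3
  ρ[f/h]((σ[a>=2](ρ[a/h](R)) ⋈[a=h] ρ[w/x]((U ⋈[g=h] R)))) → 3

|E| = 3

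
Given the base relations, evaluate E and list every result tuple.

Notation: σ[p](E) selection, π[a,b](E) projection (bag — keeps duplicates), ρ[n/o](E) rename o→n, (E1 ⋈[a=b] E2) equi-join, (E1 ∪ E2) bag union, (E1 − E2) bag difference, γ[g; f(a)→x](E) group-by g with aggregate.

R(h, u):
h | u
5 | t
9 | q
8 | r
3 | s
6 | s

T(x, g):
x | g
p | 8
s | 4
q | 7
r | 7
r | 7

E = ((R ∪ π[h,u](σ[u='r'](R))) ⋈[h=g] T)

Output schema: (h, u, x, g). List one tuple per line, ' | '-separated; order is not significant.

Row counts bottom-up:
  R → 5
  R → 5
  σ[u='r'](R) → 1
  π[h,u](σ[u='r'](R)) → 1
  (R ∪ π[h,u](σ[u='r'](R))) → 6
  T → 5
  ((R ∪ π[h,u](σ[u='r'](R))) ⋈[h=g] T) → 2

== RESULT ==
h | u | x | g
8 | r | p | 8
8 | r | p | 8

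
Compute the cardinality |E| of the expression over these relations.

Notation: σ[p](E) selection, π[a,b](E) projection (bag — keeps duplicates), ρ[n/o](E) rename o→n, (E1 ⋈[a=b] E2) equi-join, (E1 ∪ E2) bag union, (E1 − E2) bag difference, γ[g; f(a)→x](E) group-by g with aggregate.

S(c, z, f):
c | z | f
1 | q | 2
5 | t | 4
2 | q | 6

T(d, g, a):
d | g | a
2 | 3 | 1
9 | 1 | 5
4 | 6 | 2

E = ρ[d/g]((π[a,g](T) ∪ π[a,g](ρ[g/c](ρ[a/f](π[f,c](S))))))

Per-node cardinality:
  T → 3
  π[a,g](T) → 3
  S → 3
  π[f,c](S) → 3
  ρ[a/f](π[f,c](S)) → 3
  ρ[g/c](ρ[a/f](π[f,c](S))) → 3
  π[a,g](ρ[g/c](ρ[a/f](π[f,c](S)))) → 3
  (π[a,g](T) ∪ π[a,g](ρ[g/c](ρ[a/f](π[f,c](S))))) → 6
  ρ[d/g]((π[a,g](T) ∪ π[a,g](ρ[g/c](ρ[a/f](π[f,c](S)))))) → 6

|E| = 6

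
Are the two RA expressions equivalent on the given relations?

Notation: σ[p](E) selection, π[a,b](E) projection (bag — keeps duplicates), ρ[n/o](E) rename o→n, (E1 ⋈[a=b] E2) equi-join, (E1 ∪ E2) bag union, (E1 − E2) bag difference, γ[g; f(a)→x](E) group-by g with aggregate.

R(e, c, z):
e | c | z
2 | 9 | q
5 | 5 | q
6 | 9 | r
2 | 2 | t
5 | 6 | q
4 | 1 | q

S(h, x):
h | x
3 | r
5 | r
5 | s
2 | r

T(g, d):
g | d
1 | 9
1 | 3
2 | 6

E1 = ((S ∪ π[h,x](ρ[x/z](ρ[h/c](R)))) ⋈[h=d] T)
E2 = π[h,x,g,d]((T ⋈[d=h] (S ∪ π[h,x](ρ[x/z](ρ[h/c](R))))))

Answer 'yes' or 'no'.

E1 subexpression sizes:
  S → 4
  R → 6
  ρ[h/c](R) → 6
  ρ[x/z](ρ[h/c](R)) → 6
  π[h,x](ρ[x/z](ρ[h/c](R))) → 6
  (S ∪ π[h,x](ρ[x/z](ρ[h/c](R)))) → 10
  T → 3
  ((S ∪ π[h,x](ρ[x/z](ρ[h/c](R)))) ⋈[h=d] T) → 4
E2 subexpression sizes:
  T → 3
  S → 4
  R → 6
  ρ[h/c](R) → 6
  ρ[x/z](ρ[h/c](R)) → 6
  π[h,x](ρ[x/z](ρ[h/c](R))) → 6
  (S ∪ π[h,x](ρ[x/z](ρ[h/c](R)))) → 10
  (T ⋈[d=h] (S ∪ π[h,x](ρ[x/z](ρ[h/c](R))))) → 4
  π[h,x,g,d]((T ⋈[d=h] (S ∪ π[h,x](ρ[x/z](ρ[h/c](R)))))) → 4

E1 and E2 produce the same multiset:
h | x | g | d
3 | r | 1 | 3
6 | q | 2 | 6
9 | q | 1 | 9
9 | r | 1 | 9

yes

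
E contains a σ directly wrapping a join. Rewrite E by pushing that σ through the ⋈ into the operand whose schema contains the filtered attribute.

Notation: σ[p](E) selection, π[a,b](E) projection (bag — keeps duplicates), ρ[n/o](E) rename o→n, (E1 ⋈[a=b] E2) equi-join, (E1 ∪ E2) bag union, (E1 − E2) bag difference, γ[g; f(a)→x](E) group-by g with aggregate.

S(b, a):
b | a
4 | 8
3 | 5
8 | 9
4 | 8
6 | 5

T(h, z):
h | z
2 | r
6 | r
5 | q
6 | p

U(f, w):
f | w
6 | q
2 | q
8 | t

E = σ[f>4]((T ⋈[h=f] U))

σ filters on f, owned by the right side.
E' = (T ⋈[h=f] σ[f>4](U))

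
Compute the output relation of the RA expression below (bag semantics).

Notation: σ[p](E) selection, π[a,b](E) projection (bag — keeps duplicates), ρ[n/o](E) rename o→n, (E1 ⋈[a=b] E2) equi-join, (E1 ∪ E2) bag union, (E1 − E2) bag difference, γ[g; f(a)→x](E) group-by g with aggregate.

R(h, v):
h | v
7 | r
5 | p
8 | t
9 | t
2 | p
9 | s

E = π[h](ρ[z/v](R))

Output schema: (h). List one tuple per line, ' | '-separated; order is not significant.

Per-node cardinality:
  R → 6
  ρ[z/v](R) → 6
  π[h](ρ[z/v](R)) → 6

== RESULT ==
h
2
5
7
8
9
9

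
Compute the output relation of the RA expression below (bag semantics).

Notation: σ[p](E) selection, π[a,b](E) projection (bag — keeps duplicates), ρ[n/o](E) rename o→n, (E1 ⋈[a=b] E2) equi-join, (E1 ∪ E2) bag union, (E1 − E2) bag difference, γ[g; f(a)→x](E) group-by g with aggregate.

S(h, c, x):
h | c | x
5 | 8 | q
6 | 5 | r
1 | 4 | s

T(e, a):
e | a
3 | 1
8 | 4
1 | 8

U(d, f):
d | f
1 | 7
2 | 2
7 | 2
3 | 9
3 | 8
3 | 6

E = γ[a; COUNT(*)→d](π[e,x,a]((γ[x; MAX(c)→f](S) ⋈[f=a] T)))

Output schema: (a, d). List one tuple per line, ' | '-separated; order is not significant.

Row counts bottom-up:
  S → 3
  γ[x; MAX(c)→f](S) → 3
  T → 3
  (γ[x; MAX(c)→f](S) ⋈[f=a] T) → 2
  π[e,x,a]((γ[x; MAX(c)→f](S) ⋈[f=a] T)) → 2
  γ[a; COUNT(*)→d](π[e,x,a]((γ[x; MAX(c)→f](S) ⋈[f=a] T))) → 2

== RESULT ==
a | d
4 | 1
8 | 1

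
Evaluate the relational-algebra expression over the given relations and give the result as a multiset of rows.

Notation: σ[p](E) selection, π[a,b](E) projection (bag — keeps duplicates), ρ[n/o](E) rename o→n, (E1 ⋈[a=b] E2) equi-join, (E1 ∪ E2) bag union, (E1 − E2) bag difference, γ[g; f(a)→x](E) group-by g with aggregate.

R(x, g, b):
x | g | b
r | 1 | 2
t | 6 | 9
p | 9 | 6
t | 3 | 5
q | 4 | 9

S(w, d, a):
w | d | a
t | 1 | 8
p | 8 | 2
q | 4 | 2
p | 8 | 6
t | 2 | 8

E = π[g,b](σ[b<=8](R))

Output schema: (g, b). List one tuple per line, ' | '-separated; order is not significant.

Row counts bottom-up:
  R → 5
  σ[b<=8](R) → 3
  π[g,b](σ[b<=8](R)) → 3

== RESULT ==
g | b
1 | 2
3 | 5
9 | 6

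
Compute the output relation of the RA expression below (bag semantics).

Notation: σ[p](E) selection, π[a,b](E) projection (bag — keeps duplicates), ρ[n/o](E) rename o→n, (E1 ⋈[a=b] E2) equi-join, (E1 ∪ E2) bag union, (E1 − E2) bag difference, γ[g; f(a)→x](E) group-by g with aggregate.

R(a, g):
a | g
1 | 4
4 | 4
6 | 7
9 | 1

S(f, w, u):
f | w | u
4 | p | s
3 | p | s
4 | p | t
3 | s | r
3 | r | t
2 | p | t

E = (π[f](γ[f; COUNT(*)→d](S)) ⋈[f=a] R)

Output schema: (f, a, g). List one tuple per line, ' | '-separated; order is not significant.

Row counts bottom-up:
  S → 6
  γ[f; COUNT(*)→d](S) → 3
  π[f](γ[f; COUNT(*)→d](S)) → 3
  R → 4
  (π[f](γ[f; COUNT(*)→d](S)) ⋈[f=a] R) → 1

== RESULT ==
f | a | g
4 | 4 | 4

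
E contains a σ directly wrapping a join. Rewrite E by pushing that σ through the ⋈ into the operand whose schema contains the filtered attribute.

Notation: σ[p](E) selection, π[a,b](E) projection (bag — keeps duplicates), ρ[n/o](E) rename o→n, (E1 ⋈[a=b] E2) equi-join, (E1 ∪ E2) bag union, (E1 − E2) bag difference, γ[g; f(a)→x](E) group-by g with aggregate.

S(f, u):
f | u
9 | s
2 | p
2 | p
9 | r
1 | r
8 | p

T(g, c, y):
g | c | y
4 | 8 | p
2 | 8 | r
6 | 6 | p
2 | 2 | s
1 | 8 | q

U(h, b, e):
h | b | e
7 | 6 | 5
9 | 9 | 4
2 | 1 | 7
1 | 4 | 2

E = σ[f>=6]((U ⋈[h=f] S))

σ filters on f, owned by the right side.
E' = (U ⋈[h=f] σ[f>=6](S))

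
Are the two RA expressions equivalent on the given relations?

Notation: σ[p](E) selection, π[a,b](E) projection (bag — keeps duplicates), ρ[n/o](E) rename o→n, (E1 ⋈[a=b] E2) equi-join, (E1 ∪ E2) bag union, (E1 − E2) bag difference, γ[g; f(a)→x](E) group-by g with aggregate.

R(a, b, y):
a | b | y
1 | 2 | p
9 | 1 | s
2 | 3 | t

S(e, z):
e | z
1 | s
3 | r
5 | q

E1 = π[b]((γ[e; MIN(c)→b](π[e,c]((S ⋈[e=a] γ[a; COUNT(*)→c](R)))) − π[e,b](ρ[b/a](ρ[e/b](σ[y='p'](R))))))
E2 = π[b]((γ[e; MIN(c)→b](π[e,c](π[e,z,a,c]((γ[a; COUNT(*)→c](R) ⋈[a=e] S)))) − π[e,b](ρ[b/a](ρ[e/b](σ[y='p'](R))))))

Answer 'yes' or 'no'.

E1 stepwise |·|:
  S → 3
  R → 3
  γ[a; COUNT(*)→c](R) → 3
  (S ⋈[e=a] γ[a; COUNT(*)→c](R)) → 1
  π[e,c]((S ⋈[e=a] γ[a; COUNT(*)→c](R))) → 1
  γ[e; MIN(c)→b](π[e,c]((S ⋈[e=a] γ[a; COUNT(*)→c](R)))) → 1
  R → 3
  σ[y='p'](R) → 1
  ρ[e/b](σ[y='p'](R)) → 1
  ρ[b/a](ρ[e/b](σ[y='p'](R))) → 1
  π[e,b](ρ[b/a](ρ[e/b](σ[y='p'](R)))) → 1
  (γ[e; MIN(c)→b](π[e,c]((S ⋈[e=a] γ[a; COUNT(*)→c](R)))) − π[e,b](ρ[b/a](ρ[e/b](σ[y='p'](R))))) → 1
  π[b]((γ[e; MIN(c)→b](π[e,c]((S ⋈[e=a] γ[a; COUNT(*)→c](R)))) − π[e,b](ρ[b/a](ρ[e/b](σ[y='p'](R)))))) → 1
E2 stepwise |·|:
  R → 3
  γ[a; COUNT(*)→c](R) → 3
  S → 3
  (γ[a; COUNT(*)→c](R) ⋈[a=e] S) → 1
  π[e,z,a,c]((γ[a; COUNT(*)→c](R) ⋈[a=e] S)) → 1
  π[e,c](π[e,z,a,c]((γ[a; COUNT(*)→c](R) ⋈[a=e] S))) → 1
  γ[e; MIN(c)→b](π[e,c](π[e,z,a,c]((γ[a; COUNT(*)→c](R) ⋈[a=e] S)))) → 1
  R → 3
  σ[y='p'](R) → 1
  ρ[e/b](σ[y='p'](R)) → 1
  ρ[b/a](ρ[e/b](σ[y='p'](R))) → 1
  π[e,b](ρ[b/a](ρ[e/b](σ[y='p'](R)))) → 1
  (γ[e; MIN(c)→b](π[e,c](π[e,z,a,c]((γ[a; COUNT(*)→c](R) ⋈[a=e] S)))) − π[e,b](ρ[b/a](ρ[e/b](σ[y='p'](R))))) → 1
  π[b]((γ[e; MIN(c)→b](π[e,c](π[e,z,a,c]((γ[a; COUNT(*)→c](R) ⋈[a=e] S)))) − π[e,b](ρ[b/a](ρ[e/b](σ[y='p'](R)))))) → 1

E1 and E2 produce the same multiset:
b
1

yes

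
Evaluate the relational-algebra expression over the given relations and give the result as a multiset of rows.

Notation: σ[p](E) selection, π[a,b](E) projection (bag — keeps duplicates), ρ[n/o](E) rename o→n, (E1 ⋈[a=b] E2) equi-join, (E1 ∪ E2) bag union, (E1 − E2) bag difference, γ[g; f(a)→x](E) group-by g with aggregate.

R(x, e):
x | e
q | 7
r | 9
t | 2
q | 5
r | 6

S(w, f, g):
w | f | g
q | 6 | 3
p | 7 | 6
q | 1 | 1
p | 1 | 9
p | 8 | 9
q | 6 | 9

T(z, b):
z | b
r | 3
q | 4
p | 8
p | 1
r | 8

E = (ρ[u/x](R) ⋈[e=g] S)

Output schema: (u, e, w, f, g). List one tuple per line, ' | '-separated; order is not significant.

Per-node cardinality:
  R → 5
  ρ[u/x](R) → 5
  S → 6
  (ρ[u/x](R) ⋈[e=g] S) → 4

== RESULT ==
u | e | w | f | g
r | 6 | p | 7 | 6
r | 9 | p | 1 | 9
r | 9 | p | 8 | 9
r | 9 | q | 6 | 9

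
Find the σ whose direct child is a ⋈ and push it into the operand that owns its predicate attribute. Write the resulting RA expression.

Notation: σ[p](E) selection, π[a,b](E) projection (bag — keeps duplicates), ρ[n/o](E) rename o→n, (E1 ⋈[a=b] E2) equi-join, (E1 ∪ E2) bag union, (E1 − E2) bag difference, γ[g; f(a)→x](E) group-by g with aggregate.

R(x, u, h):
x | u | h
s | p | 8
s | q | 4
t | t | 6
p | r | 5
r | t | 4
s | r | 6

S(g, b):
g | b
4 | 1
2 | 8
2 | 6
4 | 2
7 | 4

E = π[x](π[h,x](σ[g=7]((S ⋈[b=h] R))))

σ filters on g, owned by the left side.
E' = π[x](π[h,x]((σ[g=7](S) ⋈[b=h] R)))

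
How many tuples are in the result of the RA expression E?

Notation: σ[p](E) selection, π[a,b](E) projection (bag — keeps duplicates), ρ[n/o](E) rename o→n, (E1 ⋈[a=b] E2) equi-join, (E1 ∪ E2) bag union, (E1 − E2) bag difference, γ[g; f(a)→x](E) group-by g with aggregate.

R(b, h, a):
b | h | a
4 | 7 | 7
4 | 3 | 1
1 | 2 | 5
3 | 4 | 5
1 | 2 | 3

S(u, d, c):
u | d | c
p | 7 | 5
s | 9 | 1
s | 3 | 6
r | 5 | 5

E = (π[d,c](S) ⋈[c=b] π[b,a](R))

Stepwise |·|:
  S → 4
  π[d,c](S) → 4
  R → 5
  π[b,a](R) → 5
  (π[d,c](S) ⋈[c=b] π[b,a](R)) → 2

|E| = 2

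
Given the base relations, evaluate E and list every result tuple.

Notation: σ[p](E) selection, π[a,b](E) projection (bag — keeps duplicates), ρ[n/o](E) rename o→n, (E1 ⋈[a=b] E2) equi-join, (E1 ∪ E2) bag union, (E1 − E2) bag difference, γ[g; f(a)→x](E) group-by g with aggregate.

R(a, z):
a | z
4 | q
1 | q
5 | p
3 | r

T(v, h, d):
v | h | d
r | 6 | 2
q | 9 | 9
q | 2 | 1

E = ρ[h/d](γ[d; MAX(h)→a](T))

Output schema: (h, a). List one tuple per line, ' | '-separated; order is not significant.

Subexpression sizes:
  T → 3
  γ[d; MAX(h)→a](T) → 3
  ρ[h/d](γ[d; MAX(h)→a](T)) → 3

== RESULT ==
h | a
1 | 2
2 | 6
9 | 9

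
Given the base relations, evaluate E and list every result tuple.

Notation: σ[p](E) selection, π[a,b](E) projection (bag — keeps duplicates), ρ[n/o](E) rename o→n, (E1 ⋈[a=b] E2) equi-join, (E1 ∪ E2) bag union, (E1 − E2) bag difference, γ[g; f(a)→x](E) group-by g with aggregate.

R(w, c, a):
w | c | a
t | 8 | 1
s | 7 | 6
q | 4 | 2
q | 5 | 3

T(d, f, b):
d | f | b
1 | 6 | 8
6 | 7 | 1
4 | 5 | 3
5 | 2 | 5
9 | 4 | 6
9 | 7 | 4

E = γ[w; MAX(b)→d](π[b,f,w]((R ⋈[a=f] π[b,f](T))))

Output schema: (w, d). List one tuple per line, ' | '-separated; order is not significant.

Row counts bottom-up:
  R → 4
  T → 6
  π[b,f](T) → 6
  (R ⋈[a=f] π[b,f](T)) → 2
  π[b,f,w]((R ⋈[a=f] π[b,f](T))) → 2
  γ[w; MAX(b)→d](π[b,f,w]((R ⋈[a=f] π[b,f](T)))) → 2

== RESULT ==
w | d
q | 5
s | 8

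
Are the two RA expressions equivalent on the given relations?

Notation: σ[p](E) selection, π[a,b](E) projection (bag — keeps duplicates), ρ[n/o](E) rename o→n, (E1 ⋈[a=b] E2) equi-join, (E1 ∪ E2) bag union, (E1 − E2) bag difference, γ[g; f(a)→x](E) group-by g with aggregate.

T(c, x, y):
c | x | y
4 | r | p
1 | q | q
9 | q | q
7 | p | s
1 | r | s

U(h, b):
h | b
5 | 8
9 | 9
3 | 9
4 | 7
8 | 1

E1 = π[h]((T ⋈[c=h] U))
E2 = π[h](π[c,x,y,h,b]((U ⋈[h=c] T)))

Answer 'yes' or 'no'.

E1 stepwise |·|:
  T → 5
  U → 5
  (T ⋈[c=h] U) → 2
  π[h]((T ⋈[c=h] U)) → 2
E2 stepwise |·|:
  U → 5
  T → 5
  (U ⋈[h=c] T) → 2
  π[c,x,y,h,b]((U ⋈[h=c] T)) → 2
  π[h](π[c,x,y,h,b]((U ⋈[h=c] T))) → 2

E1 and E2 produce the same multiset:
h
4
9

yes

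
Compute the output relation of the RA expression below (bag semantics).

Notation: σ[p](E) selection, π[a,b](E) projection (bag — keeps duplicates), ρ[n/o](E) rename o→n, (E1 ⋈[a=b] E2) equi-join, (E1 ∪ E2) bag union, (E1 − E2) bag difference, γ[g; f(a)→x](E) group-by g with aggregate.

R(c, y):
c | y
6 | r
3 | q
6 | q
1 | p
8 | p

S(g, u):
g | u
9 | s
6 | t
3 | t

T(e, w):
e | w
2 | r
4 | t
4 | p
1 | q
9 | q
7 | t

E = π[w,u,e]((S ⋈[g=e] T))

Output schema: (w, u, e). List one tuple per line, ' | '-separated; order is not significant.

Per-node cardinality:
  S → 3
  T → 6
  (S ⋈[g=e] T) → 1
  π[w,u,e]((S ⋈[g=e] T)) → 1

== RESULT ==
w | u | e
q | s | 9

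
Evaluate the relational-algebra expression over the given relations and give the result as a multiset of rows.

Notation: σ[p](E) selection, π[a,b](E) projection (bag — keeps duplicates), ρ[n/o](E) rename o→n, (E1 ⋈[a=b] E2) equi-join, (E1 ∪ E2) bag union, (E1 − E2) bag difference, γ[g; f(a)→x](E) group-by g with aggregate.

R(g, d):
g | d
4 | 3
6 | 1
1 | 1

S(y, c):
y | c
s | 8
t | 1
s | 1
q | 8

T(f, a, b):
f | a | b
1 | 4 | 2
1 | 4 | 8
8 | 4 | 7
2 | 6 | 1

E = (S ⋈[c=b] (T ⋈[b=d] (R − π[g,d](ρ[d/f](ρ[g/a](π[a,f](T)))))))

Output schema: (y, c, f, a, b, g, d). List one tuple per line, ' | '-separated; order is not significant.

Row counts bottom-up:
  S → 4
  T → 4
  R → 3
  T → 4
  π[a,f](T) → 4
  ρ[g/a](π[a,f](T)) → 4
  ρ[d/f](ρ[g/a](π[a,f](T))) → 4
  π[g,d](ρ[d/f](ρ[g/a](π[a,f](T)))) → 4
  (R − π[g,d](ρ[d/f](ρ[g/a](π[a,f](T))))) → 3
  (T ⋈[b=d] (R − π[g,d](ρ[d/f](ρ[g/a](π[a,f](T)))))) → 2
  (S ⋈[c=b] (T ⋈[b=d] (R − π[g,d](ρ[d/f](ρ[g/a](π[a,f](T))))))) → 4

== RESULT ==
y | c | f | a | b | g | d
s | 1 | 2 | 6 | 1 | 1 | 1
s | 1 | 2 | 6 | 1 | 6 | 1
t | 1 | 2 | 6 | 1 | 1 | 1
t | 1 | 2 | 6 | 1 | 6 | 1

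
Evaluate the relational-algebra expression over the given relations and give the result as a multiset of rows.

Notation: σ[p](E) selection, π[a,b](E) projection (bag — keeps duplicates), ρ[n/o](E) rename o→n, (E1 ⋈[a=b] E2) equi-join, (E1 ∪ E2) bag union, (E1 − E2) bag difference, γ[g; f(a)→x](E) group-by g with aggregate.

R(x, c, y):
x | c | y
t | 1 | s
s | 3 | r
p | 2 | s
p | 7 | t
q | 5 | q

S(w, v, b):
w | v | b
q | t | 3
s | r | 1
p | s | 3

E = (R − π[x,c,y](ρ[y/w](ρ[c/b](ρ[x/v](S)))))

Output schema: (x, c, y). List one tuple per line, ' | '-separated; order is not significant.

Row counts bottom-up:
  R → 5
  S → 3
  ρ[x/v](S) → 3
  ρ[c/b](ρ[x/v](S)) → 3
  ρ[y/w](ρ[c/b](ρ[x/v](S))) → 3
  π[x,c,y](ρ[y/w](ρ[c/b](ρ[x/v](S)))) → 3
  (R − π[x,c,y](ρ[y/w](ρ[c/b](ρ[x/v](S))))) → 5

== RESULT ==
x | c | y
p | 2 | s
p | 7 | t
q | 5 | q
s | 3 | r
t | 1 | s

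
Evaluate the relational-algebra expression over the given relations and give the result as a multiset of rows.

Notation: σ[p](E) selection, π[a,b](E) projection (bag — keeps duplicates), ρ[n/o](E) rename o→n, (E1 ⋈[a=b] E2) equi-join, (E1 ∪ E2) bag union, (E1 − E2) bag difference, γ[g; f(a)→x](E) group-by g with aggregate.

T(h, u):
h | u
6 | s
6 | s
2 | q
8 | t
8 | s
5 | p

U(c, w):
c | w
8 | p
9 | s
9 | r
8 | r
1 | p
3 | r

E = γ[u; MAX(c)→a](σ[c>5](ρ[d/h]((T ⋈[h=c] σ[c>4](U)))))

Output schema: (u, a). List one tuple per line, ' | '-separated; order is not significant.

Stepwise |·|:
  T → 6
  U → 6
  σ[c>4](U) → 4
  (T ⋈[h=c] σ[c>4](U)) → 4
  ρ[d/h]((T ⋈[h=c] σ[c>4](U))) → 4
  σ[c>5](ρ[d/h]((T ⋈[h=c] σ[c>4](U)))) → 4
  γ[u; MAX(c)→a](σ[c>5](ρ[d/h]((T ⋈[h=c] σ[c>4](U))))) → 2

== RESULT ==
u | a
s | 8
t | 8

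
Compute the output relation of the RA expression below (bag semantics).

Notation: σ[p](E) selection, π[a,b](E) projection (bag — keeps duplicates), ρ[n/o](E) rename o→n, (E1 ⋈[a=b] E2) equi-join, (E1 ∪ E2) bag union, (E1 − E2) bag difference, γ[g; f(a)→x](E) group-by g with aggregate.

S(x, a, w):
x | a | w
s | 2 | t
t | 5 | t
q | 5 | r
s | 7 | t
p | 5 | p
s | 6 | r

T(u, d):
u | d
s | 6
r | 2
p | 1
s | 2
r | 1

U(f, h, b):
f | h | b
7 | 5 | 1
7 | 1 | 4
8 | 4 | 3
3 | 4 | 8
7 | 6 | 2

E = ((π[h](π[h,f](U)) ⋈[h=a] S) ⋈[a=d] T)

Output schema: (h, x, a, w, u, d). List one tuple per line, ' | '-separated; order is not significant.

Subexpression sizes:
  U → 5
  π[h,f](U) → 5
  π[h](π[h,f](U)) → 5
  S → 6
  (π[h](π[h,f](U)) ⋈[h=a] S) → 4
  T → 5
  ((π[h](π[h,f](U)) ⋈[h=a] S) ⋈[a=d] T) → 1

== RESULT ==
h | x | a | w | u | d
6 | s | 6 | r | s | 6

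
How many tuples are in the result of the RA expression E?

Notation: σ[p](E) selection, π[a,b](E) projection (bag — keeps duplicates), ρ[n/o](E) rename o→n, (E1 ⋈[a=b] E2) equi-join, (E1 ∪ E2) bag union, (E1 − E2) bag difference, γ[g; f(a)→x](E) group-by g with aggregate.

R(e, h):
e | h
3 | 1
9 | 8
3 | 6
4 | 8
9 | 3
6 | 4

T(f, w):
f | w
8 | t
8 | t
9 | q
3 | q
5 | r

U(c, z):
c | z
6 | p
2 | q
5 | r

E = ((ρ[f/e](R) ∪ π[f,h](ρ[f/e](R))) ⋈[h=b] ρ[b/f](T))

Subexpression sizes:
  R → 6
  ρ[f/e](R) → 6
  R → 6
  ρ[f/e](R) → 6
  π[f,h](ρ[f/e](R)) → 6
  (ρ[f/e](R) ∪ π[f,h](ρ[f/e](R))) → 12
  T → 5
  ρ[b/f](T) → 5
  ((ρ[f/e](R) ∪ π[f,h](ρ[f/e](R))) ⋈[h=b] ρ[b/f](T)) → 10

|E| = 10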